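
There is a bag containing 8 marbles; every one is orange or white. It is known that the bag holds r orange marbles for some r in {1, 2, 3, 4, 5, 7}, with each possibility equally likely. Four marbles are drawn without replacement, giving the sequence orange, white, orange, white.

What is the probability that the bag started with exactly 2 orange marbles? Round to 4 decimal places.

0.1351

Under each hypothesis, the probability of the observed sequence is: P(data | r = 1) = (1/8)(7/7)(0/6) = 0; P(data | r = 2) = (2/8)(6/7)(1/6)(5/5) = 1/28; P(data | r = 3) = (3/8)(5/7)(2/6)(4/5) = 1/14; P(data | r = 4) = (4/8)(4/7)(3/6)(3/5) = 3/35; P(data | r = 5) = (5/8)(3/7)(4/6)(2/5) = 1/14; P(data | r = 7) = (7/8)(1/7)(6/6)(0/5) = 0.
The prior-weighted likelihoods are 1/6 · 0 = 0, 1/6 · 1/28 = 1/168, 1/6 · 1/14 = 1/84, 1/6 · 3/35 = 1/70, 1/6 · 1/14 = 1/84, 1/6 · 0 = 0; summing to 37/840.
So P(r = 2 | data) = (1/168) / (37/840) = 5/37.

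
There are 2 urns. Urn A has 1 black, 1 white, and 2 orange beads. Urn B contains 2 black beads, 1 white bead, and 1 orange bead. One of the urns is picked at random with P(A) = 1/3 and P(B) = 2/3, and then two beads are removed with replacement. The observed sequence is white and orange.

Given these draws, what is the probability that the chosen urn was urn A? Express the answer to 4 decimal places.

The likelihood of the observed sequence under each hypothesis: P(data | urn A) = (1/4)(2/4) = 1/8; P(data | urn B) = (1/4)(1/4) = 1/16.
Multiplying each by its prior: 1/3 · 1/8 = 1/24, 2/3 · 1/16 = 1/24; these sum to 1/12.
So P(urn A | data) = (1/24) / (1/12) = 1/2.

0.5000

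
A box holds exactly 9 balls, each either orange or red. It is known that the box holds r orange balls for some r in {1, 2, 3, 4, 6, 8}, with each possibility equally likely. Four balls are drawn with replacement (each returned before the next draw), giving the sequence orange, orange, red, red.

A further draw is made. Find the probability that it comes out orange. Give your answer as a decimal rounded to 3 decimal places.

0.444

Compute the likelihood of the observed sequence for each case: P(data | r = 1) = (1/9)(1/9)(8/9)(8/9) = 0.0097546; P(data | r = 2) = (2/9)(2/9)(7/9)(7/9) = 0.029873; P(data | r = 3) = (3/9)(3/9)(6/9)(6/9) = 0.049383; P(data | r = 4) = (4/9)(4/9)(5/9)(5/9) = 0.060966; P(data | r = 6) = (6/9)(6/9)(3/9)(3/9) = 0.049383; P(data | r = 8) = (8/9)(8/9)(1/9)(1/9) = 0.0097546.
The prior-weighted likelihoods are 1/6 · 0.0097546 = 0.0016258, 1/6 · 0.029873 = 0.0049789, 1/6 · 0.049383 = 0.0082305, 1/6 · 0.060966 = 0.010161, 1/6 · 0.049383 = 0.0082305, 1/6 · 0.0097546 = 0.0016258; with total 0.034852.
Dividing through by the total gives posterior P(r = 1 | data) = 0.046647, P(r = 2 | data) = 0.14286, P(r = 3 | data) = 0.23615, P(r = 4 | data) = 0.29155, P(r = 6 | data) = 0.23615, P(r = 8 | data) = 0.046647.
The predictive probability is P(orange next | data) = (1/9)(0.046647) + (2/9)(0.14286) + (1/3)(0.23615) + (4/9)(0.29155) + (2/3)(0.23615) + (8/9)(0.046647) = 0.44412.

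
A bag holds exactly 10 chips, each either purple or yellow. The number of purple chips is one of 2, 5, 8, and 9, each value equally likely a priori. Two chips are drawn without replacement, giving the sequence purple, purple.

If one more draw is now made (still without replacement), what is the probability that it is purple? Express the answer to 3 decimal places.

0.750

The likelihood of the observed sequence under each hypothesis: P(data | r = 2) = (2/10)(1/9) = 1/45; P(data | r = 5) = (5/10)(4/9) = 2/9; P(data | r = 8) = (8/10)(7/9) = 28/45; P(data | r = 9) = (9/10)(8/9) = 4/5.
The prior-weighted likelihoods are 1/4 · 1/45 = 1/180, 1/4 · 2/9 = 1/18, 1/4 · 28/45 = 7/45, 1/4 · 4/5 = 1/5; summing to 5/12.
Normalising, the posterior is P(r = 2 | data) = 1/75, P(r = 5 | data) = 2/15, P(r = 8 | data) = 28/75, P(r = 9 | data) = 12/25.
Averaging over the posterior, P(purple next | data) = (0)(1/75) + (3/8)(2/15) + (3/4)(28/75) + (7/8)(12/25) = 3/4.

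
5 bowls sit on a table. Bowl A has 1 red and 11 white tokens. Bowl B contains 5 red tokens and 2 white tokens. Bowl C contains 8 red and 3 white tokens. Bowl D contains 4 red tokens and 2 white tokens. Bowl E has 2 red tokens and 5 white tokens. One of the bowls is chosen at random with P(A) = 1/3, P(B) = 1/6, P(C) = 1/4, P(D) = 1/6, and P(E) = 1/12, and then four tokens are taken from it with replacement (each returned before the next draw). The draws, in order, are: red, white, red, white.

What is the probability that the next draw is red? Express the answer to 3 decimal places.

Compute the likelihood of the observed sequence for each case: P(data | bowl A) = (1/12)(11/12)(1/12)(11/12) = 0.0058353; P(data | bowl B) = (5/7)(2/7)(5/7)(2/7) = 0.041649; P(data | bowl C) = (8/11)(3/11)(8/11)(3/11) = 0.039342; P(data | bowl D) = (4/6)(2/6)(4/6)(2/6) = 0.049383; P(data | bowl E) = (2/7)(5/7)(2/7)(5/7) = 0.041649.
Multiplying each by its prior: 1/3 · 0.0058353 = 0.0019451, 1/6 · 0.041649 = 0.0069416, 1/4 · 0.039342 = 0.0098354, 1/6 · 0.049383 = 0.0082305, 1/12 · 0.041649 = 0.0034708; with total 0.030423.
Dividing through by the total gives posterior P(bowl A | data) = 0.063934, P(bowl B | data) = 0.22817, P(bowl C | data) = 0.32329, P(bowl D | data) = 0.27053, P(bowl E | data) = 0.11408.
The predictive probability is P(red next | data) = (1/12)(0.063934) + (5/7)(0.22817) + (8/11)(0.32329) + (2/3)(0.27053) + (2/7)(0.11408) = 0.61637.

0.616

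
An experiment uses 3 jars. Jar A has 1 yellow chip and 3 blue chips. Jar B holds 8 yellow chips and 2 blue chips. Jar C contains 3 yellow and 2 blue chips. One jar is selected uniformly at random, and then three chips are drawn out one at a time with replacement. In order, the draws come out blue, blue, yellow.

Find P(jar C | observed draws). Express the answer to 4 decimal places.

Compute the likelihood of the observed sequence for each case: P(data | jar A) = (3/4)(3/4)(1/4) = 0.14062; P(data | jar B) = (2/10)(2/10)(8/10) = 0.032; P(data | jar C) = (2/5)(2/5)(3/5) = 0.096.
Multiplying each by its prior: 1/3 · 0.14062 = 0.046875, 1/3 · 0.032 = 0.010667, 1/3 · 0.096 = 0.032; summing to 0.089542.
Hence P(jar C | data) = (0.032) / (0.089542) = 0.35738.

0.3574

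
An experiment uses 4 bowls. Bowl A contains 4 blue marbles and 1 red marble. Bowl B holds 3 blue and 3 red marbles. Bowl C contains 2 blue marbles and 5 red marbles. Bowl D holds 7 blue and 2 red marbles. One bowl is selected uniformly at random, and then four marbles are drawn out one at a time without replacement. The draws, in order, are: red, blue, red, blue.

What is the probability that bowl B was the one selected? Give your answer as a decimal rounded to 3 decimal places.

0.570

Compute the likelihood of the observed sequence for each case: P(data | bowl A) = (1/5)(4/4)(0/3) = 0; P(data | bowl B) = (3/6)(3/5)(2/4)(2/3) = 0.1; P(data | bowl C) = (5/7)(2/6)(4/5)(1/4) = 0.047619; P(data | bowl D) = (2/9)(7/8)(1/7)(6/6) = 0.027778.
Weighting by the prior gives 1/4 · 0 = 0, 1/4 · 0.1 = 0.025, 1/4 · 0.047619 = 0.011905, 1/4 · 0.027778 = 0.0069444; with total 0.043849.
By Bayes' rule, P(bowl B | data) = (0.025) / (0.043849) = 0.57014.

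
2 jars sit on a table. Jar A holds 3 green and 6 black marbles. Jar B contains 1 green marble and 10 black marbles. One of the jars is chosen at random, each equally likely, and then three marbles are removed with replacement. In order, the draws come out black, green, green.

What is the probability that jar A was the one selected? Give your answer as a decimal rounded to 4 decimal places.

0.9079

Compute the likelihood of the observed sequence for each case: P(data | jar A) = (6/9)(3/9)(3/9) = 0.074074; P(data | jar B) = (10/11)(1/11)(1/11) = 0.0075131.
Multiplying each by its prior: 1/2 · 0.074074 = 0.037037, 1/2 · 0.0075131 = 0.0037566; these sum to 0.040794.
Therefore the posterior P(jar A | data) = (0.037037) / (0.040794) = 0.90791.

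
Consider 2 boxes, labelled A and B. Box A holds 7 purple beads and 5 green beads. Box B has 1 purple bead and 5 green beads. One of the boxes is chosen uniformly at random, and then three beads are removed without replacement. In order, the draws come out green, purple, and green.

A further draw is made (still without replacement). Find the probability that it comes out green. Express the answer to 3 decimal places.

For each hypothesis, P(data | H) works out to: P(data | box A) = (5/12)(7/11)(4/10) = 7/66; P(data | box B) = (5/6)(1/5)(4/4) = 1/6.
Weighting by the prior gives 1/2 · 7/66 = 7/132, 1/2 · 1/6 = 1/12; these sum to 3/22.
The posterior is then P(box A | data) = 7/18, P(box B | data) = 11/18.
So P(green next | data) = Σ P(green next | H) P(H | data) = (1/3)(7/18) + (1)(11/18) = 20/27.

0.741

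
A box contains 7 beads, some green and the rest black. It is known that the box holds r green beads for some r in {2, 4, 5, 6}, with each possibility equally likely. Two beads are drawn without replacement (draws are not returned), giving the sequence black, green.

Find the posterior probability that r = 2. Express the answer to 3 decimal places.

0.263

Compute the likelihood of the observed sequence for each case: P(data | r = 2) = (5/7)(2/6) = 5/21; P(data | r = 4) = (3/7)(4/6) = 2/7; P(data | r = 5) = (2/7)(5/6) = 5/21; P(data | r = 6) = (1/7)(6/6) = 1/7.
The prior-weighted likelihoods are 1/4 · 5/21 = 5/84, 1/4 · 2/7 = 1/14, 1/4 · 5/21 = 5/84, 1/4 · 1/7 = 1/28; with total 19/84.
So P(r = 2 | data) = (5/84) / (19/84) = 5/19.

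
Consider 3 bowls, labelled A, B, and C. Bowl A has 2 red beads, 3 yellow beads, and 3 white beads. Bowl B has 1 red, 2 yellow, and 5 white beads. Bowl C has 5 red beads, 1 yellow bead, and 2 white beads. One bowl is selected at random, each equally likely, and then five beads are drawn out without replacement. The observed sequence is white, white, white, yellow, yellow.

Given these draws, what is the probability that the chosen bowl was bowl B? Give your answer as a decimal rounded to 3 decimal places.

For each hypothesis, P(data | H) works out to: P(data | bowl A) = (3/8)(2/7)(1/6)(3/5)(2/4) = 0.0053571; P(data | bowl B) = (5/8)(4/7)(3/6)(2/5)(1/4) = 0.017857; P(data | bowl C) = (2/8)(1/7)(0/6) = 0.
Multiplying each by its prior: 1/3 · 0.0053571 = 0.0017857, 1/3 · 0.017857 = 0.0059524, 1/3 · 0 = 0; summing to 0.0077381.
Therefore the posterior P(bowl B | data) = (0.0059524) / (0.0077381) = 0.76923.

0.769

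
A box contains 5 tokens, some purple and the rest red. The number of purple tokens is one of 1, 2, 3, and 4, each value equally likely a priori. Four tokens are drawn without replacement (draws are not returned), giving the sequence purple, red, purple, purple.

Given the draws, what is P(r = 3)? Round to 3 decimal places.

Compute the likelihood of the observed sequence for each case: P(data | r = 1) = (1/5)(4/4)(0/3) = 0; P(data | r = 2) = (2/5)(3/4)(1/3)(0/2) = 0; P(data | r = 3) = (3/5)(2/4)(2/3)(1/2) = 1/10; P(data | r = 4) = (4/5)(1/4)(3/3)(2/2) = 1/5.
The prior-weighted likelihoods are 1/4 · 0 = 0, 1/4 · 0 = 0, 1/4 · 1/10 = 1/40, 1/4 · 1/5 = 1/20; summing to 3/40.
Therefore the posterior P(r = 3 | data) = (1/40) / (3/40) = 1/3.

0.333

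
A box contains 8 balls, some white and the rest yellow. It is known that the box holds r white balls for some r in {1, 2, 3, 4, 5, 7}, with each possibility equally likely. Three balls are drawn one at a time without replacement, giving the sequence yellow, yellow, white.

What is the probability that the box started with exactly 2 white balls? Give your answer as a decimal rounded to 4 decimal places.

0.2500

For each hypothesis, P(data | H) works out to: P(data | r = 1) = (7/8)(6/7)(1/6) = 1/8; P(data | r = 2) = (6/8)(5/7)(2/6) = 5/28; P(data | r = 3) = (5/8)(4/7)(3/6) = 5/28; P(data | r = 4) = (4/8)(3/7)(4/6) = 1/7; P(data | r = 5) = (3/8)(2/7)(5/6) = 5/56; P(data | r = 7) = (1/8)(0/7) = 0.
Multiplying each by its prior: 1/6 · 1/8 = 1/48, 1/6 · 5/28 = 5/168, 1/6 · 5/28 = 5/168, 1/6 · 1/7 = 1/42, 1/6 · 5/56 = 5/336, 1/6 · 0 = 0; with total 5/42.
By Bayes' rule, P(r = 2 | data) = (5/168) / (5/42) = 1/4.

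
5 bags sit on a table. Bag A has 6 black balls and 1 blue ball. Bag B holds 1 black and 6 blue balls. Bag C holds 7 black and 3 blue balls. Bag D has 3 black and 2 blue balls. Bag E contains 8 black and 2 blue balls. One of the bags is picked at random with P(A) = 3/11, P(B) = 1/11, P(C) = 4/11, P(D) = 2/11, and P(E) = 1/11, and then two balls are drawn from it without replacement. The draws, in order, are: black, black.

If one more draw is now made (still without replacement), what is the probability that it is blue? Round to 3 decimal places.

The likelihood of the observed sequence under each hypothesis: P(data | bag A) = (6/7)(5/6) = 0.71429; P(data | bag B) = (1/7)(0/6) = 0; P(data | bag C) = (7/10)(6/9) = 0.46667; P(data | bag D) = (3/5)(2/4) = 0.3; P(data | bag E) = (8/10)(7/9) = 0.62222.
The prior-weighted likelihoods are 3/11 · 0.71429 = 0.19481, 1/11 · 0 = 0, 4/11 · 0.46667 = 0.1697, 2/11 · 0.3 = 0.054545, 1/11 · 0.62222 = 0.056566; with total 0.47561.
Normalising, the posterior is P(bag A | data) = 0.40959, P(bag B | data) = 0, P(bag C | data) = 0.3568, P(bag D | data) = 0.11468, P(bag E | data) = 0.11893.
Averaging over the posterior, P(blue next | data) = (1/5)(0.40959) + (3/8)(0.3568) + (2/3)(0.11468) + (1/4)(0.11893) = 0.32191.

0.322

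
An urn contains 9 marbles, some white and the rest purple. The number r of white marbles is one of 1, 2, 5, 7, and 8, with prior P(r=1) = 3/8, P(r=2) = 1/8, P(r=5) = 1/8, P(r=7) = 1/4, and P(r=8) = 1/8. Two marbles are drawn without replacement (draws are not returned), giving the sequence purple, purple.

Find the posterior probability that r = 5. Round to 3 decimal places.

Under each hypothesis, the probability of the observed sequence is: P(data | r = 1) = (8/9)(7/8) = 7/9; P(data | r = 2) = (7/9)(6/8) = 7/12; P(data | r = 5) = (4/9)(3/8) = 1/6; P(data | r = 7) = (2/9)(1/8) = 1/36; P(data | r = 8) = (1/9)(0/8) = 0.
Weighting by the prior gives 3/8 · 7/9 = 7/24, 1/8 · 7/12 = 7/96, 1/8 · 1/6 = 1/48, 1/4 · 1/36 = 1/144, 1/8 · 0 = 0; with total 113/288.
Therefore the posterior P(r = 5 | data) = (1/48) / (113/288) = 6/113.

0.053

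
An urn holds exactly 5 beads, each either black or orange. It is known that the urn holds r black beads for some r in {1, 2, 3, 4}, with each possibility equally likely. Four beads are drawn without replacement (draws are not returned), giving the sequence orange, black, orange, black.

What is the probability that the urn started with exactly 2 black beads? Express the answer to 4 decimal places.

Compute the likelihood of the observed sequence for each case: P(data | r = 1) = (4/5)(1/4)(3/3)(0/2) = 0; P(data | r = 2) = (3/5)(2/4)(2/3)(1/2) = 1/10; P(data | r = 3) = (2/5)(3/4)(1/3)(2/2) = 1/10; P(data | r = 4) = (1/5)(4/4)(0/3) = 0.
Multiplying each by its prior: 1/4 · 0 = 0, 1/4 · 1/10 = 1/40, 1/4 · 1/10 = 1/40, 1/4 · 0 = 0; summing to 1/20.
Hence P(r = 2 | data) = (1/40) / (1/20) = 1/2.

0.5000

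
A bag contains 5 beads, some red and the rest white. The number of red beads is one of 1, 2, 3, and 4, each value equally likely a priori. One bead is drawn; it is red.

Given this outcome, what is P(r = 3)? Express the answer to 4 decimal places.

0.3000

For each hypothesis, P(data | H) works out to: P(data | r = 1) = (1/5) = 1/5; P(data | r = 2) = (2/5) = 2/5; P(data | r = 3) = (3/5) = 3/5; P(data | r = 4) = (4/5) = 4/5.
Weighting by the prior gives 1/4 · 1/5 = 1/20, 1/4 · 2/5 = 1/10, 1/4 · 3/5 = 3/20, 1/4 · 4/5 = 1/5; summing to 1/2.
Therefore the posterior P(r = 3 | data) = (3/20) / (1/2) = 3/10.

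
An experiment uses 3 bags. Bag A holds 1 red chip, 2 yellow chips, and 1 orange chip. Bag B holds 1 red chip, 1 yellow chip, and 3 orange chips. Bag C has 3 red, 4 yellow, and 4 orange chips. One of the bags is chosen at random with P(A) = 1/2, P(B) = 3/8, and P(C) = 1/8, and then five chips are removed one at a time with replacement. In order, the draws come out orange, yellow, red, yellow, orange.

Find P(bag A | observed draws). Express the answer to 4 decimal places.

0.5382

Compute the likelihood of the observed sequence for each case: P(data | bag A) = (1/4)(2/4)(1/4)(2/4)(1/4) = 0.0039062; P(data | bag B) = (3/5)(1/5)(1/5)(1/5)(3/5) = 0.00288; P(data | bag C) = (4/11)(4/11)(3/11)(4/11)(4/11) = 0.0047687.
The prior-weighted likelihoods are 1/2 · 0.0039062 = 0.0019531, 3/8 · 0.00288 = 0.00108, 1/8 · 0.0047687 = 0.00059608; summing to 0.0036292.
Therefore the posterior P(bag A | data) = (0.0019531) / (0.0036292) = 0.53817.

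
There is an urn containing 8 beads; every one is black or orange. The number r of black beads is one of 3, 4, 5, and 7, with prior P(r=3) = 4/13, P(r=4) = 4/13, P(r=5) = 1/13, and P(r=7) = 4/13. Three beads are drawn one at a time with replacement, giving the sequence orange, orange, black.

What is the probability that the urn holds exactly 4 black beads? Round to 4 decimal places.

Compute the likelihood of the observed sequence for each case: P(data | r = 3) = (5/8)(5/8)(3/8) = 0.14648; P(data | r = 4) = (4/8)(4/8)(4/8) = 0.125; P(data | r = 5) = (3/8)(3/8)(5/8) = 0.087891; P(data | r = 7) = (1/8)(1/8)(7/8) = 0.013672.
The prior-weighted likelihoods are 4/13 · 0.14648 = 0.045072, 4/13 · 0.125 = 0.038462, 1/13 · 0.087891 = 0.0067608, 4/13 · 0.013672 = 0.0042067; these sum to 0.094501.
So P(r = 4 | data) = (0.038462) / (0.094501) = 0.407.

0.4070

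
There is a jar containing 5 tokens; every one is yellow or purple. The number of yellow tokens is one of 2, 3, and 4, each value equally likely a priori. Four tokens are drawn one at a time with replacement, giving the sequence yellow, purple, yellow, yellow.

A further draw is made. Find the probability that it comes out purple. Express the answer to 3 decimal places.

Under each hypothesis, the probability of the observed sequence is: P(data | r = 2) = (2/5)(3/5)(2/5)(2/5) = 0.0384; P(data | r = 3) = (3/5)(2/5)(3/5)(3/5) = 0.0864; P(data | r = 4) = (4/5)(1/5)(4/5)(4/5) = 0.1024.
Weighting by the prior gives 1/3 · 0.0384 = 0.0128, 1/3 · 0.0864 = 0.0288, 1/3 · 0.1024 = 0.034133; with total 0.075733.
Normalising, the posterior is P(r = 2 | data) = 0.16901, P(r = 3 | data) = 0.38028, P(r = 4 | data) = 0.4507.
Averaging over the posterior, P(purple next | data) = (3/5)(0.16901) + (2/5)(0.38028) + (1/5)(0.4507) = 0.34366.

0.344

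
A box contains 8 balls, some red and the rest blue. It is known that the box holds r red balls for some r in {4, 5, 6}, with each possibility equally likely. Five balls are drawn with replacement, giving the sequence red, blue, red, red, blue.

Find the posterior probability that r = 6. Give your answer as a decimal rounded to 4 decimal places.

0.2868

Under each hypothesis, the probability of the observed sequence is: P(data | r = 4) = (4/8)(4/8)(4/8)(4/8)(4/8) = 0.03125; P(data | r = 5) = (5/8)(3/8)(5/8)(5/8)(3/8) = 0.034332; P(data | r = 6) = (6/8)(2/8)(6/8)(6/8)(2/8) = 0.026367.
Multiplying each by its prior: 1/3 · 0.03125 = 0.010417, 1/3 · 0.034332 = 0.011444, 1/3 · 0.026367 = 0.0087891; with total 0.03065.
So P(r = 6 | data) = (0.0087891) / (0.03065) = 0.28676.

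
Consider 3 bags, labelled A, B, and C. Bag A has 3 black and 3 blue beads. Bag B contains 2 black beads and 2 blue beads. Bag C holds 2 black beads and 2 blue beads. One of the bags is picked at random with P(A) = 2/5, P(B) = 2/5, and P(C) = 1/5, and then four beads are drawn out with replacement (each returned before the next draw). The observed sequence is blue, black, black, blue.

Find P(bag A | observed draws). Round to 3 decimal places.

Under each hypothesis, the probability of the observed sequence is: P(data | bag A) = (3/6)(3/6)(3/6)(3/6) = 1/16; P(data | bag B) = (2/4)(2/4)(2/4)(2/4) = 1/16; P(data | bag C) = (2/4)(2/4)(2/4)(2/4) = 1/16.
Multiplying each by its prior: 2/5 · 1/16 = 1/40, 2/5 · 1/16 = 1/40, 1/5 · 1/16 = 1/80; summing to 1/16.
Hence P(bag A | data) = (1/40) / (1/16) = 2/5.

0.400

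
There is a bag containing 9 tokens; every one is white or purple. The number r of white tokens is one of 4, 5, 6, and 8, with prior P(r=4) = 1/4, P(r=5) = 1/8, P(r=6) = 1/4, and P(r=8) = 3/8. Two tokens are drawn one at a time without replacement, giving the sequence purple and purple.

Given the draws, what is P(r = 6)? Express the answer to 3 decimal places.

0.188

Compute the likelihood of the observed sequence for each case: P(data | r = 4) = (5/9)(4/8) = 5/18; P(data | r = 5) = (4/9)(3/8) = 1/6; P(data | r = 6) = (3/9)(2/8) = 1/12; P(data | r = 8) = (1/9)(0/8) = 0.
Multiplying each by its prior: 1/4 · 5/18 = 5/72, 1/8 · 1/6 = 1/48, 1/4 · 1/12 = 1/48, 3/8 · 0 = 0; these sum to 1/9.
Hence P(r = 6 | data) = (1/48) / (1/9) = 3/16.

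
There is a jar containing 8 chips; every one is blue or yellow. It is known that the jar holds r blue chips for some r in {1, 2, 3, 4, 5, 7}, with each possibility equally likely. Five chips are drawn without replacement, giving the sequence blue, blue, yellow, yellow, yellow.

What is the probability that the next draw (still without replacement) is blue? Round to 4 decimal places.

0.4286

The likelihood of the observed sequence under each hypothesis: P(data | r = 1) = (1/8)(0/7) = 0; P(data | r = 2) = (2/8)(1/7)(6/6)(5/5)(4/4) = 1/28; P(data | r = 3) = (3/8)(2/7)(5/6)(4/5)(3/4) = 3/56; P(data | r = 4) = (4/8)(3/7)(4/6)(3/5)(2/4) = 3/70; P(data | r = 5) = (5/8)(4/7)(3/6)(2/5)(1/4) = 1/56; P(data | r = 7) = (7/8)(6/7)(1/6)(0/5) = 0.
Multiplying each by its prior: 1/6 · 0 = 0, 1/6 · 1/28 = 1/168, 1/6 · 3/56 = 1/112, 1/6 · 3/70 = 1/140, 1/6 · 1/56 = 1/336, 1/6 · 0 = 0; summing to 1/40.
The posterior is then P(r = 1 | data) = 0, P(r = 2 | data) = 5/21, P(r = 3 | data) = 5/14, P(r = 4 | data) = 2/7, P(r = 5 | data) = 5/42, P(r = 7 | data) = 0.
The predictive probability is P(blue next | data) = (0)(5/21) + (1/3)(5/14) + (2/3)(2/7) + (1)(5/42) = 3/7.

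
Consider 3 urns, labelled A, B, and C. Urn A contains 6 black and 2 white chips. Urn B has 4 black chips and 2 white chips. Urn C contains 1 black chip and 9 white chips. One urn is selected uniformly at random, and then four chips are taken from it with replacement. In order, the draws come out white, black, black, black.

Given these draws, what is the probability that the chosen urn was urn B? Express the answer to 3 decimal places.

0.481

Under each hypothesis, the probability of the observed sequence is: P(data | urn A) = (2/8)(6/8)(6/8)(6/8) = 0.10547; P(data | urn B) = (2/6)(4/6)(4/6)(4/6) = 0.098765; P(data | urn C) = (9/10)(1/10)(1/10)(1/10) = 0.0009.
Multiplying each by its prior: 1/3 · 0.10547 = 0.035156, 1/3 · 0.098765 = 0.032922, 1/3 · 0.0009 = 0.0003; these sum to 0.068378.
So P(urn B | data) = (0.032922) / (0.068378) = 0.48147.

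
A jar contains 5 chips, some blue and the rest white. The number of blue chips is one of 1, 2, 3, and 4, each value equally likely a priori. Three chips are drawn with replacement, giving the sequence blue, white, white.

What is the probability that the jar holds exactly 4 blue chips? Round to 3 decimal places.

Under each hypothesis, the probability of the observed sequence is: P(data | r = 1) = (1/5)(4/5)(4/5) = 16/125; P(data | r = 2) = (2/5)(3/5)(3/5) = 18/125; P(data | r = 3) = (3/5)(2/5)(2/5) = 12/125; P(data | r = 4) = (4/5)(1/5)(1/5) = 4/125.
Weighting by the prior gives 1/4 · 16/125 = 4/125, 1/4 · 18/125 = 9/250, 1/4 · 12/125 = 3/125, 1/4 · 4/125 = 1/125; summing to 1/10.
Hence P(r = 4 | data) = (1/125) / (1/10) = 2/25.

0.080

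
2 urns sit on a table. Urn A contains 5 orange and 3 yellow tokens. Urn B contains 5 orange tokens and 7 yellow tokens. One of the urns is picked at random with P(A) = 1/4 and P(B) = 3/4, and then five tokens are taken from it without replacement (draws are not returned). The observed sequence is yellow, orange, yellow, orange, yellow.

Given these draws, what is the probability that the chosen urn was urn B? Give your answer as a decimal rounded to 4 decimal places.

Compute the likelihood of the observed sequence for each case: P(data | urn A) = (3/8)(5/7)(2/6)(4/5)(1/4) = 0.017857; P(data | urn B) = (7/12)(5/11)(6/10)(4/9)(5/8) = 0.044192.
Weighting by the prior gives 1/4 · 0.017857 = 0.0044643, 3/4 · 0.044192 = 0.033144; summing to 0.037608.
Hence P(urn B | data) = (0.033144) / (0.037608) = 0.88129.

0.8813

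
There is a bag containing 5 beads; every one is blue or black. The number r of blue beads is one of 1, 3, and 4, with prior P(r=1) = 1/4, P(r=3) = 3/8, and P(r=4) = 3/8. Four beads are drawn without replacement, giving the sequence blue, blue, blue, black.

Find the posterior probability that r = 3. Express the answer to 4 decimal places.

0.3333

For each hypothesis, P(data | H) works out to: P(data | r = 1) = (1/5)(0/4) = 0; P(data | r = 3) = (3/5)(2/4)(1/3)(2/2) = 1/10; P(data | r = 4) = (4/5)(3/4)(2/3)(1/2) = 1/5.
Multiplying each by its prior: 1/4 · 0 = 0, 3/8 · 1/10 = 3/80, 3/8 · 1/5 = 3/40; these sum to 9/80.
Therefore the posterior P(r = 3 | data) = (3/80) / (9/80) = 1/3.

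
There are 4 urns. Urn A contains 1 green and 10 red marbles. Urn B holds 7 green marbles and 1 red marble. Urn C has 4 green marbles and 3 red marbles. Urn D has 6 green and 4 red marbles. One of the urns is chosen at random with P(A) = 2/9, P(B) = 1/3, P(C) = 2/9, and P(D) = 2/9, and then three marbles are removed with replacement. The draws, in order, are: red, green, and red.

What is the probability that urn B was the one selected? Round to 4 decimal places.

0.0691

For each hypothesis, P(data | H) works out to: P(data | urn A) = (10/11)(1/11)(10/11) = 0.075131; P(data | urn B) = (1/8)(7/8)(1/8) = 0.013672; P(data | urn C) = (3/7)(4/7)(3/7) = 0.10496; P(data | urn D) = (4/10)(6/10)(4/10) = 0.096.
Multiplying each by its prior: 2/9 · 0.075131 = 0.016696, 1/3 · 0.013672 = 0.0045573, 2/9 · 0.10496 = 0.023324, 2/9 · 0.096 = 0.021333; summing to 0.06591.
Therefore the posterior P(urn B | data) = (0.0045573) / (0.06591) = 0.069144.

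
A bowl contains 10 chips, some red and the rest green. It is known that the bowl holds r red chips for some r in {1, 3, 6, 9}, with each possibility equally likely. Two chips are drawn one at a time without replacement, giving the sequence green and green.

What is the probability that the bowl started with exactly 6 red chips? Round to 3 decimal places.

0.095

Compute the likelihood of the observed sequence for each case: P(data | r = 1) = (9/10)(8/9) = 4/5; P(data | r = 3) = (7/10)(6/9) = 7/15; P(data | r = 6) = (4/10)(3/9) = 2/15; P(data | r = 9) = (1/10)(0/9) = 0.
Multiplying each by its prior: 1/4 · 4/5 = 1/5, 1/4 · 7/15 = 7/60, 1/4 · 2/15 = 1/30, 1/4 · 0 = 0; with total 7/20.
So P(r = 6 | data) = (1/30) / (7/20) = 2/21.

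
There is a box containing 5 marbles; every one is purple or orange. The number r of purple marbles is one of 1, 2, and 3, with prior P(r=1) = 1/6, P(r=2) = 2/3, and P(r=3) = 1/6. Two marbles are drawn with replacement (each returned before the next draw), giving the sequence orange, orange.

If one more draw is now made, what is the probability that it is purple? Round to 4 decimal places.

0.3571

Under each hypothesis, the probability of the observed sequence is: P(data | r = 1) = (4/5)(4/5) = 16/25; P(data | r = 2) = (3/5)(3/5) = 9/25; P(data | r = 3) = (2/5)(2/5) = 4/25.
Weighting by the prior gives 1/6 · 16/25 = 8/75, 2/3 · 9/25 = 6/25, 1/6 · 4/25 = 2/75; with total 28/75.
Dividing through by the total gives posterior P(r = 1 | data) = 2/7, P(r = 2 | data) = 9/14, P(r = 3 | data) = 1/14.
So P(purple next | data) = Σ P(purple next | H) P(H | data) = (1/5)(2/7) + (2/5)(9/14) + (3/5)(1/14) = 5/14.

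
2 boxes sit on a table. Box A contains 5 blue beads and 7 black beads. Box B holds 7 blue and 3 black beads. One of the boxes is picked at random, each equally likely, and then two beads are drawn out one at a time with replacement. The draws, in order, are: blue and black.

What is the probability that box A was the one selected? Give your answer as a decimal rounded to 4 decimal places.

0.5365

Compute the likelihood of the observed sequence for each case: P(data | box A) = (5/12)(7/12) = 0.24306; P(data | box B) = (7/10)(3/10) = 0.21.
Multiplying each by its prior: 1/2 · 0.24306 = 0.12153, 1/2 · 0.21 = 0.105; summing to 0.22653.
By Bayes' rule, P(box A | data) = (0.12153) / (0.22653) = 0.53648.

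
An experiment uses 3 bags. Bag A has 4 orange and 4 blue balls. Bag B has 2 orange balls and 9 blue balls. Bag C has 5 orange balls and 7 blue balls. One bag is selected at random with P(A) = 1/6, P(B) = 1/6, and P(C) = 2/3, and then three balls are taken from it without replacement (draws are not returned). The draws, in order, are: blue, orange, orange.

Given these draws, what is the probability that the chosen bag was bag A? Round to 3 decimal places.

The likelihood of the observed sequence under each hypothesis: P(data | bag A) = (4/8)(4/7)(3/6) = 0.14286; P(data | bag B) = (9/11)(2/10)(1/9) = 0.018182; P(data | bag C) = (7/12)(5/11)(4/10) = 0.10606.
The prior-weighted likelihoods are 1/6 · 0.14286 = 0.02381, 1/6 · 0.018182 = 0.0030303, 2/3 · 0.10606 = 0.070707; with total 0.097547.
Hence P(bag A | data) = (0.02381) / (0.097547) = 0.24408.

0.244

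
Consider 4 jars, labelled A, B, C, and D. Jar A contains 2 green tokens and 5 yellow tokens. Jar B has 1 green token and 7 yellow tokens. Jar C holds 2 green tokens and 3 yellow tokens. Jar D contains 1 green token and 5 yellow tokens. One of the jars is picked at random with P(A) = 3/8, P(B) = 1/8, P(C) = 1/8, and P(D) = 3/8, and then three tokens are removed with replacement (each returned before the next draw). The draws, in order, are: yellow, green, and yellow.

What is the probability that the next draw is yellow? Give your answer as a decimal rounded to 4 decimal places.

0.7536

The likelihood of the observed sequence under each hypothesis: P(data | jar A) = (5/7)(2/7)(5/7) = 0.14577; P(data | jar B) = (7/8)(1/8)(7/8) = 0.095703; P(data | jar C) = (3/5)(2/5)(3/5) = 0.144; P(data | jar D) = (5/6)(1/6)(5/6) = 0.11574.
Weighting by the prior gives 3/8 · 0.14577 = 0.054665, 1/8 · 0.095703 = 0.011963, 1/8 · 0.144 = 0.018, 3/8 · 0.11574 = 0.043403; summing to 0.12803.
Normalising, the posterior is P(jar A | data) = 0.42697, P(jar B | data) = 0.093438, P(jar C | data) = 0.14059, P(jar D | data) = 0.339.
The predictive probability is P(yellow next | data) = (5/7)(0.42697) + (7/8)(0.093438) + (3/5)(0.14059) + (5/6)(0.339) = 0.75359.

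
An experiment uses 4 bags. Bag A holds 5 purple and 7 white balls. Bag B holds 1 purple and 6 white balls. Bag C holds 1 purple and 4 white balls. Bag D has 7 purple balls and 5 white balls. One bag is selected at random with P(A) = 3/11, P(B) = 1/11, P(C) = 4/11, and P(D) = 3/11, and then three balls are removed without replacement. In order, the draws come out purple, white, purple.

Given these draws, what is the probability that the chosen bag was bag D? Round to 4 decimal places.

The likelihood of the observed sequence under each hypothesis: P(data | bag A) = (5/12)(7/11)(4/10) = 7/66; P(data | bag B) = (1/7)(6/6)(0/5) = 0; P(data | bag C) = (1/5)(4/4)(0/3) = 0; P(data | bag D) = (7/12)(5/11)(6/10) = 7/44.
The prior-weighted likelihoods are 3/11 · 7/66 = 7/242, 1/11 · 0 = 0, 4/11 · 0 = 0, 3/11 · 7/44 = 21/484; with total 35/484.
Hence P(bag D | data) = (21/484) / (35/484) = 3/5.

0.6000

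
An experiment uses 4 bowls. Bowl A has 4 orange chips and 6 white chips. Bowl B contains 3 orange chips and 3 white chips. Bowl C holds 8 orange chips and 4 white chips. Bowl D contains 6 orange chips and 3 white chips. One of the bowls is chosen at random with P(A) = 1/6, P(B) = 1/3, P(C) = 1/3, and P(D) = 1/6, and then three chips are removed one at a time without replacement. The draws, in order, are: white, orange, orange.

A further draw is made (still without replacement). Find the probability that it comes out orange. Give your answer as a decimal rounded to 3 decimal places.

The likelihood of the observed sequence under each hypothesis: P(data | bowl A) = (6/10)(4/9)(3/8) = 0.1; P(data | bowl B) = (3/6)(3/5)(2/4) = 0.15; P(data | bowl C) = (4/12)(8/11)(7/10) = 0.1697; P(data | bowl D) = (3/9)(6/8)(5/7) = 0.17857.
Multiplying each by its prior: 1/6 · 0.1 = 0.016667, 1/3 · 0.15 = 0.05, 1/3 · 0.1697 = 0.056566, 1/6 · 0.17857 = 0.029762; summing to 0.15299.
Dividing through by the total gives posterior P(bowl A | data) = 0.10894, P(bowl B | data) = 0.32681, P(bowl C | data) = 0.36972, P(bowl D | data) = 0.19453.
The predictive probability is P(orange next | data) = (2/7)(0.10894) + (1/3)(0.32681) + (2/3)(0.36972) + (2/3)(0.19453) = 0.51623.

0.516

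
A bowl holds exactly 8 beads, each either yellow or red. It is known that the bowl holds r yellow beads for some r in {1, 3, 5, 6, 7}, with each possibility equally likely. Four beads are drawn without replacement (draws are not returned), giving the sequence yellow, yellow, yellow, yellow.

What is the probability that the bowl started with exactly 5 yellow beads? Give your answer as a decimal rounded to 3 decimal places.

Under each hypothesis, the probability of the observed sequence is: P(data | r = 1) = (1/8)(0/7) = 0; P(data | r = 3) = (3/8)(2/7)(1/6)(0/5) = 0; P(data | r = 5) = (5/8)(4/7)(3/6)(2/5) = 1/14; P(data | r = 6) = (6/8)(5/7)(4/6)(3/5) = 3/14; P(data | r = 7) = (7/8)(6/7)(5/6)(4/5) = 1/2.
Multiplying each by its prior: 1/5 · 0 = 0, 1/5 · 0 = 0, 1/5 · 1/14 = 1/70, 1/5 · 3/14 = 3/70, 1/5 · 1/2 = 1/10; summing to 11/70.
Hence P(r = 5 | data) = (1/70) / (11/70) = 1/11.

0.091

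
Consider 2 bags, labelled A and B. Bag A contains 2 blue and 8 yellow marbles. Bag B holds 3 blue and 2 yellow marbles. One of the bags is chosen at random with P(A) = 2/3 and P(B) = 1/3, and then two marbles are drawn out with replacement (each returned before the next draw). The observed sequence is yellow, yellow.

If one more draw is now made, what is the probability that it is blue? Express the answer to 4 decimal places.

0.2444

Under each hypothesis, the probability of the observed sequence is: P(data | bag A) = (8/10)(8/10) = 16/25; P(data | bag B) = (2/5)(2/5) = 4/25.
Multiplying each by its prior: 2/3 · 16/25 = 32/75, 1/3 · 4/25 = 4/75; with total 12/25.
The posterior is then P(bag A | data) = 8/9, P(bag B | data) = 1/9.
So P(blue next | data) = Σ P(blue next | H) P(H | data) = (1/5)(8/9) + (3/5)(1/9) = 11/45.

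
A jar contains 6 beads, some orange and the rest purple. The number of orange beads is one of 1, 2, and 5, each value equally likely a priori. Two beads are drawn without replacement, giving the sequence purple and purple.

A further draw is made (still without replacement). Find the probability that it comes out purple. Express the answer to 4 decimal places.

Compute the likelihood of the observed sequence for each case: P(data | r = 1) = (5/6)(4/5) = 2/3; P(data | r = 2) = (4/6)(3/5) = 2/5; P(data | r = 5) = (1/6)(0/5) = 0.
The prior-weighted likelihoods are 1/3 · 2/3 = 2/9, 1/3 · 2/5 = 2/15, 1/3 · 0 = 0; with total 16/45.
Normalising, the posterior is P(r = 1 | data) = 5/8, P(r = 2 | data) = 3/8, P(r = 5 | data) = 0.
So P(purple next | data) = Σ P(purple next | H) P(H | data) = (3/4)(5/8) + (1/2)(3/8) = 21/32.

0.6563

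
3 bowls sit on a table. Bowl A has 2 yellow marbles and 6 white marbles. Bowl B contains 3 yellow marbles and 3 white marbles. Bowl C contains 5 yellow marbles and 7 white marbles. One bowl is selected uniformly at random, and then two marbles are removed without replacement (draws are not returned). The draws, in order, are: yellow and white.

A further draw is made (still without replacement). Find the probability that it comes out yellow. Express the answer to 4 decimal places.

0.3743

For each hypothesis, P(data | H) works out to: P(data | bowl A) = (2/8)(6/7) = 0.21429; P(data | bowl B) = (3/6)(3/5) = 0.3; P(data | bowl C) = (5/12)(7/11) = 0.26515.
Weighting by the prior gives 1/3 · 0.21429 = 0.071429, 1/3 · 0.3 = 0.1, 1/3 · 0.26515 = 0.088384; summing to 0.25981.
The posterior is then P(bowl A | data) = 0.27492, P(bowl B | data) = 0.38489, P(bowl C | data) = 0.34018.
Averaging over the posterior, P(yellow next | data) = (1/6)(0.27492) + (1/2)(0.38489) + (2/5)(0.34018) = 0.37434.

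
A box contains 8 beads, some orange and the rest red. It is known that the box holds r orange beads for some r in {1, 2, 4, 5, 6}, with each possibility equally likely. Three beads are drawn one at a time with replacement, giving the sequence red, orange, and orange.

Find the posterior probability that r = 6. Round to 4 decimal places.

0.2975

For each hypothesis, P(data | H) works out to: P(data | r = 1) = (7/8)(1/8)(1/8) = 0.013672; P(data | r = 2) = (6/8)(2/8)(2/8) = 0.046875; P(data | r = 4) = (4/8)(4/8)(4/8) = 0.125; P(data | r = 5) = (3/8)(5/8)(5/8) = 0.14648; P(data | r = 6) = (2/8)(6/8)(6/8) = 0.14062.
The prior-weighted likelihoods are 1/5 · 0.013672 = 0.0027344, 1/5 · 0.046875 = 0.009375, 1/5 · 0.125 = 0.025, 1/5 · 0.14648 = 0.029297, 1/5 · 0.14062 = 0.028125; with total 0.094531.
By Bayes' rule, P(r = 6 | data) = (0.028125) / (0.094531) = 0.29752.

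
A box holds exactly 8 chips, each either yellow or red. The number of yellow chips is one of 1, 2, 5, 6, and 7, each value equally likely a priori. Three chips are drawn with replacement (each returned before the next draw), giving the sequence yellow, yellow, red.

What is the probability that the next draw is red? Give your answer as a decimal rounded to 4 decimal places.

0.3365

The likelihood of the observed sequence under each hypothesis: P(data | r = 1) = (1/8)(1/8)(7/8) = 0.013672; P(data | r = 2) = (2/8)(2/8)(6/8) = 0.046875; P(data | r = 5) = (5/8)(5/8)(3/8) = 0.14648; P(data | r = 6) = (6/8)(6/8)(2/8) = 0.14062; P(data | r = 7) = (7/8)(7/8)(1/8) = 0.095703.
Weighting by the prior gives 1/5 · 0.013672 = 0.0027344, 1/5 · 0.046875 = 0.009375, 1/5 · 0.14648 = 0.029297, 1/5 · 0.14062 = 0.028125, 1/5 · 0.095703 = 0.019141; these sum to 0.088672.
The posterior is then P(r = 1 | data) = 0.030837, P(r = 2 | data) = 0.10573, P(r = 5 | data) = 0.3304, P(r = 6 | data) = 0.31718, P(r = 7 | data) = 0.21586.
Averaging over the posterior, P(red next | data) = (7/8)(0.030837) + (3/4)(0.10573) + (3/8)(0.3304) + (1/4)(0.31718) + (1/8)(0.21586) = 0.33645.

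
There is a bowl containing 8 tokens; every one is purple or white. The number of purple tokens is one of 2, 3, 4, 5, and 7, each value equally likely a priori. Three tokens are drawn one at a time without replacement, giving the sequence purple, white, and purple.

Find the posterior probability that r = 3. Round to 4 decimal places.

The likelihood of the observed sequence under each hypothesis: P(data | r = 2) = (2/8)(6/7)(1/6) = 1/28; P(data | r = 3) = (3/8)(5/7)(2/6) = 5/56; P(data | r = 4) = (4/8)(4/7)(3/6) = 1/7; P(data | r = 5) = (5/8)(3/7)(4/6) = 5/28; P(data | r = 7) = (7/8)(1/7)(6/6) = 1/8.
The prior-weighted likelihoods are 1/5 · 1/28 = 1/140, 1/5 · 5/56 = 1/56, 1/5 · 1/7 = 1/35, 1/5 · 5/28 = 1/28, 1/5 · 1/8 = 1/40; these sum to 4/35.
So P(r = 3 | data) = (1/56) / (4/35) = 5/32.

0.1563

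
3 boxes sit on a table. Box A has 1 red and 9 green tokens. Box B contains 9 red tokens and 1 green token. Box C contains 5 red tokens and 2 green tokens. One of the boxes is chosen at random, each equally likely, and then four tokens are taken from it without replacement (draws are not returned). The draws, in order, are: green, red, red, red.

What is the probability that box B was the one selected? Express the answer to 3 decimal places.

The likelihood of the observed sequence under each hypothesis: P(data | box A) = (9/10)(1/9)(0/8) = 0; P(data | box B) = (1/10)(9/9)(8/8)(7/7) = 1/10; P(data | box C) = (2/7)(5/6)(4/5)(3/4) = 1/7.
Multiplying each by its prior: 1/3 · 0 = 0, 1/3 · 1/10 = 1/30, 1/3 · 1/7 = 1/21; with total 17/210.
By Bayes' rule, P(box B | data) = (1/30) / (17/210) = 7/17.

0.412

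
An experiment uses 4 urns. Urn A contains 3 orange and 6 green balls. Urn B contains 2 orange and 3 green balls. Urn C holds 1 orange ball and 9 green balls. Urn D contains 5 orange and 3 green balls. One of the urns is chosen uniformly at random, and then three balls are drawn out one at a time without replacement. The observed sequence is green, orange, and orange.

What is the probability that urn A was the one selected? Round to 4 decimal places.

Under each hypothesis, the probability of the observed sequence is: P(data | urn A) = (6/9)(3/8)(2/7) = 1/14; P(data | urn B) = (3/5)(2/4)(1/3) = 1/10; P(data | urn C) = (9/10)(1/9)(0/8) = 0; P(data | urn D) = (3/8)(5/7)(4/6) = 5/28.
Multiplying each by its prior: 1/4 · 1/14 = 1/56, 1/4 · 1/10 = 1/40, 1/4 · 0 = 0, 1/4 · 5/28 = 5/112; with total 7/80.
Hence P(urn A | data) = (1/56) / (7/80) = 10/49.

0.2041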